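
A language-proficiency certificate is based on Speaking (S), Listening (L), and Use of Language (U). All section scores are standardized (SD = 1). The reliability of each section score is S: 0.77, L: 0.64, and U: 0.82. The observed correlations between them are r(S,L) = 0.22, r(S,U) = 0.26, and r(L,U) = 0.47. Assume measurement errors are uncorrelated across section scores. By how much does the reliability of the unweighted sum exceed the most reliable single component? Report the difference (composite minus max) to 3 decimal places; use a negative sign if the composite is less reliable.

0.023

Var(sum) = 3 + 1.9 = 4.9; true-score variance = 2.23 + 1.9 = 4.13; composite reliability = 0.8429.
Max component reliability = 0.8200.
Difference = 0.8429 − 0.8200 = 0.023.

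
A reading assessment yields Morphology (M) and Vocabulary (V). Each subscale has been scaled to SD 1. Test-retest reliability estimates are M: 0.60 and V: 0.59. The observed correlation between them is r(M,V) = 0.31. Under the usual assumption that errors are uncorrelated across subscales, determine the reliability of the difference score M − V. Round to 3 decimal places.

0.413

Var(M−V) = 1 + 1 − 2·0.31 = 2 − 0.62 = 1.38.
With uncorrelated errors the cross-covariances are all true-score covariance, so they carry over unchanged; only the diagonal terms shrink to ρᵢσᵢ².
True-score variance = [0.60 + 0.59] − 0.62 = 1.19 − 0.62 = 0.57.
Reliability = 0.57 / 1.38 = 0.413.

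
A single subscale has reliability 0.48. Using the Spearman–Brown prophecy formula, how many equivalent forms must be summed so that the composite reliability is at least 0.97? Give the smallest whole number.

k ≥ ρ*(1−ρ₁)/(ρ₁(1−ρ*)) = 0.97·0.52 / (0.48·0.03) = 35.028.
Smallest integer k = 36.

36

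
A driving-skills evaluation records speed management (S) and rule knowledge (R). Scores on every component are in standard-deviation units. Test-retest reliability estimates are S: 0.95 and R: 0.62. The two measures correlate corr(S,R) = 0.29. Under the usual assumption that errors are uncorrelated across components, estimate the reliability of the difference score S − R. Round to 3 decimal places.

Var(S−R) = 1 + 1 − 2·0.29 = 2 − 0.58 = 1.42.
Because errors are independent across components, Cov(Tᵢ,Tⱼ) = Cov(Xᵢ,Xⱼ); the off-diagonal part of the true-score variance is the same as above.
True-score variance = [0.95 + 0.62] − 0.58 = 1.57 − 0.58 = 0.99.
Reliability = 0.99 / 1.42 = 0.697.

0.697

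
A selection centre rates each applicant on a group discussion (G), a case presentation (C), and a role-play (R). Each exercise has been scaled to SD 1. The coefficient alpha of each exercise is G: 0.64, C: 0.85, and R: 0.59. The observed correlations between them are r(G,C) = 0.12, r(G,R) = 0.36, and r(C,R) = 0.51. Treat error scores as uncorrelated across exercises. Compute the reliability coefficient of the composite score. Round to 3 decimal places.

Var(G+C+R) = 3 + 2·[0.12 + 0.36 + 0.51] = 3 + 1.98 = 4.98.
With uncorrelated errors the cross-covariances are all true-score covariance, so they carry over unchanged; only the diagonal terms shrink to ρᵢσᵢ².
True-score variance = [0.64 + 0.85 + 0.59] + 1.98 = 2.08 + 1.98 = 4.06.
Reliability = 4.06 / 4.98 = 0.815.

0.815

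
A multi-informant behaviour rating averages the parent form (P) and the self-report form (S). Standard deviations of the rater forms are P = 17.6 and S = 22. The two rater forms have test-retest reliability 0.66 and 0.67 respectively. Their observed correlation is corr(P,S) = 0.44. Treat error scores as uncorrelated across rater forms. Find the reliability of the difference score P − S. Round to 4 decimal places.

Var(P−S) = 17.6² + 22² − 2·17.6·22·0.44 = 793.76 − 340.736 = 453.024.
With uncorrelated errors the cross-covariances are all true-score covariance, so they carry over unchanged; only the diagonal terms shrink to ρᵢσᵢ².
True-score variance = [17.6²·0.66 + 22²·0.67] − 340.736 = 528.722 − 340.736 = 187.986.
Reliability = 187.986 / 453.024 = 0.4150.

0.4150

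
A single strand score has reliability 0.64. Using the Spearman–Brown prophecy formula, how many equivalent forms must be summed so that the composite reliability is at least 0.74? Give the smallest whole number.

k ≥ ρ*(1−ρ₁)/(ρ₁(1−ρ*)) = 0.74·0.36 / (0.64·0.26) = 1.601.
Smallest integer k = 2.

2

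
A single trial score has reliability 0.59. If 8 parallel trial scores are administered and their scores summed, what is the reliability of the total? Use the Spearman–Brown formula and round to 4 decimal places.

ρ_k = kρ / (1 + (k−1)ρ) = 8·0.59 / (1 + 7·0.59) = 4.720 / 5.130 = 0.9201.

0.9201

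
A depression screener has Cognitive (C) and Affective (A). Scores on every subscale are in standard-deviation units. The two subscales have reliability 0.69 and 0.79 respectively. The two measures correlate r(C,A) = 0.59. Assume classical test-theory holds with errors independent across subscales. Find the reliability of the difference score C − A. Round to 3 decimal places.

Var(C−A) = 1 + 1 − 2·0.59 = 2 − 1.18 = 0.82.
Under uncorrelated errors the observed covariances equal the true-score covariances, so only the own-variance terms attenuate.
True-score variance = [0.69 + 0.79] − 1.18 = 1.48 − 1.18 = 0.3.
Reliability = 0.3 / 0.82 = 0.366.

0.366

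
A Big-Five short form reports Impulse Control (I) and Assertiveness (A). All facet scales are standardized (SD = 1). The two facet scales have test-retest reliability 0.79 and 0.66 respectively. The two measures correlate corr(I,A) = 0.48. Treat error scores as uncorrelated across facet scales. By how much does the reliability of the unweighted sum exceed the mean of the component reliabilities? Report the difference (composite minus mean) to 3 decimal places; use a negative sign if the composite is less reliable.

0.089

Var(sum) = 2 + 0.96 = 2.96; true-score variance = 1.45 + 0.96 = 2.41; composite reliability = 0.8142.
Mean component reliability = 0.7250.
Difference = 0.8142 − 0.7250 = 0.089.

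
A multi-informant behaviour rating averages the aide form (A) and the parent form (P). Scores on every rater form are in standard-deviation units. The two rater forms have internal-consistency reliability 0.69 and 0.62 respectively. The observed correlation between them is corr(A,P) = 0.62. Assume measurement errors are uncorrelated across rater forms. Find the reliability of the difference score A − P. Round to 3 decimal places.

0.092

Var(A−P) = 1 + 1 − 2·0.62 = 2 − 1.24 = 0.76.
Because errors are independent across components, Cov(Tᵢ,Tⱼ) = Cov(Xᵢ,Xⱼ); the off-diagonal part of the true-score variance is the same as above.
True-score variance = [0.69 + 0.62] − 1.24 = 1.31 − 1.24 = 0.07.
Reliability = 0.07 / 0.76 = 0.092.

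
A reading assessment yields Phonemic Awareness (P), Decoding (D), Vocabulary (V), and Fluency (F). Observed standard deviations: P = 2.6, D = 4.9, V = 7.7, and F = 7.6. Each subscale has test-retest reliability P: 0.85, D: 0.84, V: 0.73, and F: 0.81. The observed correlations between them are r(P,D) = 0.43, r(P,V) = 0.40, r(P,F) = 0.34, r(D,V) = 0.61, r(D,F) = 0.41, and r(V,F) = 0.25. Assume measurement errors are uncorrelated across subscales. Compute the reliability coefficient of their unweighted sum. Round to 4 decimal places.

0.8917

Var(P+D+V+F) = 2.6² + 4.9² + 7.7² + 7.6² + 2·[2.6·4.9·0.43 + 2.6·7.7·0.40 + 2.6·7.6·0.34 + 4.9·7.7·0.61 + 4.9·7.6·0.41 + 7.7·7.6·0.25] = 147.82 + 146.237 = 294.057.
Because errors are independent across components, Cov(Tᵢ,Tⱼ) = Cov(Xᵢ,Xⱼ); the off-diagonal part of the true-score variance is the same as above.
True-score variance = [2.6²·0.85 + 4.9²·0.84 + 7.7²·0.73 + 7.6²·0.81] + 146.237 = 115.982 + 146.237 = 262.218.
Reliability = 262.218 / 294.057 = 0.8917.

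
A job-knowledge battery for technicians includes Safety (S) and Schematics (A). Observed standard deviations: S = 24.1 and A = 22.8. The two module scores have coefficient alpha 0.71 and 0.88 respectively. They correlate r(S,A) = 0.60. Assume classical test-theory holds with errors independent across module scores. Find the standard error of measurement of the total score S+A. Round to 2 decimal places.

15.19

Var(total) = 1100.65 + 659.376 = 1760.03.
True-score variance = 869.834 + 659.376 = 1529.21, so reliability = 0.8689.
Error variance = 1760.03 − 1529.21 = 230.816; SEM = √230.816 = 15.19.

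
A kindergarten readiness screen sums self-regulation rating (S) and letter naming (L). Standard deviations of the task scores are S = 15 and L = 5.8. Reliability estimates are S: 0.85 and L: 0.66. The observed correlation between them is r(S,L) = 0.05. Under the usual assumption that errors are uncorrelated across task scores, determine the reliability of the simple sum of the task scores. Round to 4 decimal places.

Var(S+L) = 15² + 5.8² + 2·[15·5.8·0.05] = 258.64 + 8.7 = 267.34.
Under uncorrelated errors the observed covariances equal the true-score covariances, so only the own-variance terms attenuate.
True-score variance = [15²·0.85 + 5.8²·0.66] + 8.7 = 213.452 + 8.7 = 222.152.
Reliability = 222.152 / 267.34 = 0.8310.

0.8310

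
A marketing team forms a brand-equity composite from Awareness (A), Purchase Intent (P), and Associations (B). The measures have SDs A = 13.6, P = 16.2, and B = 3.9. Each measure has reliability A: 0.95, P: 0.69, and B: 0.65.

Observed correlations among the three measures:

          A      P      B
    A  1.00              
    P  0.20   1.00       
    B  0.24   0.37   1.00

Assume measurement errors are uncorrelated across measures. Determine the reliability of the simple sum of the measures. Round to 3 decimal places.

0.846

Var(A+P+B) = 13.6² + 16.2² + 3.9² + 2·[13.6·16.2·0.20 + 13.6·3.9·0.24 + 16.2·3.9·0.37] = 462.61 + 160.34 = 622.95.
With uncorrelated errors the cross-covariances are all true-score covariance, so they carry over unchanged; only the diagonal terms shrink to ρᵢσᵢ².
True-score variance = [13.6²·0.95 + 16.2²·0.69 + 3.9²·0.65] + 160.34 = 366.682 + 160.34 = 527.022.
Reliability = 527.022 / 622.95 = 0.846.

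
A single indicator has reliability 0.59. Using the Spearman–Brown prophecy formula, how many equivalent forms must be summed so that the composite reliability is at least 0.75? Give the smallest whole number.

k ≥ ρ*(1−ρ₁)/(ρ₁(1−ρ*)) = 0.75·0.41 / (0.59·0.25) = 2.085.
Smallest integer k = 3.

3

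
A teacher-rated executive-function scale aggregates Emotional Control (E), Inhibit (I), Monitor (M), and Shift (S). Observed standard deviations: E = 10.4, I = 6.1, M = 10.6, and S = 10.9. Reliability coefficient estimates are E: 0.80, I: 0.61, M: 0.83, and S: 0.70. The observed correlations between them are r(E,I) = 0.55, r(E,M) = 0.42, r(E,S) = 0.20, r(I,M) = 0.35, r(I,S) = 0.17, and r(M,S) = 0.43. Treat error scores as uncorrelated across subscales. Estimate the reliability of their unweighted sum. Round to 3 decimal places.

Var(E+I+M+S) = 10.4² + 6.1² + 10.6² + 10.9² + 2·[10.4·6.1·0.55 + 10.4·10.6·0.42 + 10.4·10.9·0.20 + 6.1·10.6·0.35 + 6.1·10.9·0.17 + 10.6·10.9·0.43] = 376.54 + 374.963 = 751.503.
Because errors are independent across components, Cov(Tᵢ,Tⱼ) = Cov(Xᵢ,Xⱼ); the off-diagonal part of the true-score variance is the same as above.
True-score variance = [10.4²·0.80 + 6.1²·0.61 + 10.6²·0.83 + 10.9²·0.70] + 374.963 = 285.652 + 374.963 = 660.615.
Reliability = 660.615 / 751.503 = 0.879.

0.879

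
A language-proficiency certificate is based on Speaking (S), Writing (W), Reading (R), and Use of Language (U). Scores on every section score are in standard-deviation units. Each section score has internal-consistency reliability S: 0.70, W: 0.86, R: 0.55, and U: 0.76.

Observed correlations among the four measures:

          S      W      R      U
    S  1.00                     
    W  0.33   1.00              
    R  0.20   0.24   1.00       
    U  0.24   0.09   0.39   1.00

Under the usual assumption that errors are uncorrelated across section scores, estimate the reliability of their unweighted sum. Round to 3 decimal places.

0.838

Var(S+W+R+U) = 4 + 2·[0.33 + 0.20 + 0.24 + 0.24 + 0.09 + 0.39] = 4 + 2.98 = 6.98.
Because errors are independent across components, Cov(Tᵢ,Tⱼ) = Cov(Xᵢ,Xⱼ); the off-diagonal part of the true-score variance is the same as above.
True-score variance = [0.70 + 0.86 + 0.55 + 0.76] + 2.98 = 2.87 + 2.98 = 5.85.
Reliability = 5.85 / 6.98 = 0.838.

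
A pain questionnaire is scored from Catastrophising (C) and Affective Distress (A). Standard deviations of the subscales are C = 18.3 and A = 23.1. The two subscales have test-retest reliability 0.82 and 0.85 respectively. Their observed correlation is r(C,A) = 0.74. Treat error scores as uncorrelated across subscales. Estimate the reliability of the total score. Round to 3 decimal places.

Var(C+A) = 18.3² + 23.1² + 2·[18.3·23.1·0.74] = 868.5 + 625.64 = 1494.14.
Because errors are independent across components, Cov(Tᵢ,Tⱼ) = Cov(Xᵢ,Xⱼ); the off-diagonal part of the true-score variance is the same as above.
True-score variance = [18.3²·0.82 + 23.1²·0.85] + 625.64 = 728.178 + 625.64 = 1353.82.
Reliability = 1353.82 / 1494.14 = 0.906.

0.906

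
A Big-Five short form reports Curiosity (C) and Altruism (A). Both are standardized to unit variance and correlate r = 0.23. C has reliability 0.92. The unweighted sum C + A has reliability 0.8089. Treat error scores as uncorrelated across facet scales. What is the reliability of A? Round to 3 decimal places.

Var(C+A) = 2 + 2·0.23 = 2.460.
True-score variance = ρ_C + ρ_A + 2·0.23, so 0.8089 = (0.92 + ρ_A + 0.46) / 2.460.
ρ_A = 0.8089·2.460 − 0.92 − 0.46 = 0.610.

0.610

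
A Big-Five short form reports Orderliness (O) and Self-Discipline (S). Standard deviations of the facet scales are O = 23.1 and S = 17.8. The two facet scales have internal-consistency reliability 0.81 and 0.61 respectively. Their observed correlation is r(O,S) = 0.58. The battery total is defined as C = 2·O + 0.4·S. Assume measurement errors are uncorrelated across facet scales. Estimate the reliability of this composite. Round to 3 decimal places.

Var(C) = 2²·23.1² + 0.4²·17.8² + 2·[0.8·23.1·17.8·0.58] = 2185.13 + 381.575 = 2566.71.
With uncorrelated errors the cross-covariances are all true-score covariance, so they carry over unchanged; only the diagonal terms shrink to ρᵢσᵢ².
True-score variance = [2²·23.1²·0.81 + 0.4²·17.8²·0.61] + 381.575 = 1759.82 + 381.575 = 2141.4.
Reliability = 2141.4 / 2566.71 = 0.834.

0.834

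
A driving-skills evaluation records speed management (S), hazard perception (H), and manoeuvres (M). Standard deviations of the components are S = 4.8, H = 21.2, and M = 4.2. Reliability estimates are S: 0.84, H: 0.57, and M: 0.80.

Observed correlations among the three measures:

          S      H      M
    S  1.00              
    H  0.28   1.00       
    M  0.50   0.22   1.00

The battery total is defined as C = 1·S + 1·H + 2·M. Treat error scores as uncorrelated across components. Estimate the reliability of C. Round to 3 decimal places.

Var(C) = 4.8² + 21.2² + 2²·4.2² + 2·[4.8·21.2·0.28 + 2·4.8·4.2·0.50 + 2·21.2·4.2·0.22] = 543.04 + 175.661 = 718.701.
Because errors are independent across components, Cov(Tᵢ,Tⱼ) = Cov(Xᵢ,Xⱼ); the off-diagonal part of the true-score variance is the same as above.
True-score variance = [4.8²·0.84 + 21.2²·0.57 + 2²·4.2²·0.80] + 175.661 = 331.982 + 175.661 = 507.643.
Reliability = 507.643 / 718.701 = 0.706.

0.706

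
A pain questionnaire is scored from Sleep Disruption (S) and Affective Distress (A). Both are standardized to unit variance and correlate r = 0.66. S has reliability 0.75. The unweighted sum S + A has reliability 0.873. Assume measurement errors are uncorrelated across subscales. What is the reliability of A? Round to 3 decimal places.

Var(S+A) = 2 + 2·0.66 = 3.320.
True-score variance = ρ_S + ρ_A + 2·0.66, so 0.873 = (0.75 + ρ_A + 1.32) / 3.320.
ρ_A = 0.873·3.320 − 0.75 − 1.32 = 0.828.

0.828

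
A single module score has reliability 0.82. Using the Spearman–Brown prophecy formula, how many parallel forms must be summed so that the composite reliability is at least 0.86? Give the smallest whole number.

k ≥ ρ*(1−ρ₁)/(ρ₁(1−ρ*)) = 0.86·0.18 / (0.82·0.14) = 1.348.
Smallest integer k = 2.

2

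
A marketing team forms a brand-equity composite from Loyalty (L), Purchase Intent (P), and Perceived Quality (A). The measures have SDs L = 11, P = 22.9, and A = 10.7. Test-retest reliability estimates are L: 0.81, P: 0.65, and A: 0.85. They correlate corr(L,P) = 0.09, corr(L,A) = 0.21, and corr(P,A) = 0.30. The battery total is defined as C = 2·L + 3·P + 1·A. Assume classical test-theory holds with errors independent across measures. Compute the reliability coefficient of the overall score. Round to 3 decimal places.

Var(C) = 2²·11² + 3²·22.9² + 10.7² + 2·[6·11·22.9·0.09 + 2·11·10.7·0.21 + 3·22.9·10.7·0.30] = 5318.18 + 811.974 = 6130.15.
With uncorrelated errors the cross-covariances are all true-score covariance, so they carry over unchanged; only the diagonal terms shrink to ρᵢσᵢ².
True-score variance = [2²·11²·0.81 + 3²·22.9²·0.65 + 10.7²·0.85] + 811.974 = 3557.15 + 811.974 = 4369.13.
Reliability = 4369.13 / 6130.15 = 0.713.

0.713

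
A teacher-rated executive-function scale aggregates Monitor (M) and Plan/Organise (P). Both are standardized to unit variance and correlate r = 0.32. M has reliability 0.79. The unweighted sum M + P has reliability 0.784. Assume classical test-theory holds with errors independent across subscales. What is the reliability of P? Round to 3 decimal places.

Var(M+P) = 2 + 2·0.32 = 2.640.
True-score variance = ρ_M + ρ_P + 2·0.32, so 0.784 = (0.79 + ρ_P + 0.64) / 2.640.
ρ_P = 0.784·2.640 − 0.79 − 0.64 = 0.640.

0.640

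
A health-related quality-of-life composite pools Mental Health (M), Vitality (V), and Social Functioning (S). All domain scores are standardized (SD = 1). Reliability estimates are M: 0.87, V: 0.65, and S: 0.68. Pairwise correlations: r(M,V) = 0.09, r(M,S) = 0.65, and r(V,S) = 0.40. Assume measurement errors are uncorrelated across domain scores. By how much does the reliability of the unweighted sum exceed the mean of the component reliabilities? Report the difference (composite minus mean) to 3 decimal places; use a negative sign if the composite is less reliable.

0.115

Var(sum) = 3 + 2.28 = 5.28; true-score variance = 2.2 + 2.28 = 4.48; composite reliability = 0.8485.
Mean component reliability = 0.7333.
Difference = 0.8485 − 0.7333 = 0.115.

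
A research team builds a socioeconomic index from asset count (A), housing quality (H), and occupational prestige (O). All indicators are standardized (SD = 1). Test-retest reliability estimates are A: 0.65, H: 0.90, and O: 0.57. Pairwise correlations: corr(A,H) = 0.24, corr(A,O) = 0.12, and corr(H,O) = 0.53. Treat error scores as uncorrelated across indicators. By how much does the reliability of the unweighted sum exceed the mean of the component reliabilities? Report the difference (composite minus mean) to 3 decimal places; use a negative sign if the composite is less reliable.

0.109

Var(sum) = 3 + 1.78 = 4.78; true-score variance = 2.12 + 1.78 = 3.9; composite reliability = 0.8159.
Mean component reliability = 0.7067.
Difference = 0.8159 − 0.7067 = 0.109.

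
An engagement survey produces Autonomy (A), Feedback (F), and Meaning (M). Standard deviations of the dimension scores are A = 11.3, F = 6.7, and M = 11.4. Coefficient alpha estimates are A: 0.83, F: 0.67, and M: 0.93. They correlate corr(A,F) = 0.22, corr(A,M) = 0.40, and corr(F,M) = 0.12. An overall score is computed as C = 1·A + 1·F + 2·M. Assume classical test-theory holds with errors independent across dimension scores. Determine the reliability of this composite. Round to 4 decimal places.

0.9247

Var(C) = 11.3² + 6.7² + 2²·11.4² + 2·[11.3·6.7·0.22 + 2·11.3·11.4·0.40 + 2·6.7·11.4·0.12] = 692.42 + 276.087 = 968.507.
With uncorrelated errors the cross-covariances are all true-score covariance, so they carry over unchanged; only the diagonal terms shrink to ρᵢσᵢ².
True-score variance = [11.3²·0.83 + 6.7²·0.67 + 2²·11.4²·0.93] + 276.087 = 619.51 + 276.087 = 895.597.
Reliability = 895.597 / 968.507 = 0.9247.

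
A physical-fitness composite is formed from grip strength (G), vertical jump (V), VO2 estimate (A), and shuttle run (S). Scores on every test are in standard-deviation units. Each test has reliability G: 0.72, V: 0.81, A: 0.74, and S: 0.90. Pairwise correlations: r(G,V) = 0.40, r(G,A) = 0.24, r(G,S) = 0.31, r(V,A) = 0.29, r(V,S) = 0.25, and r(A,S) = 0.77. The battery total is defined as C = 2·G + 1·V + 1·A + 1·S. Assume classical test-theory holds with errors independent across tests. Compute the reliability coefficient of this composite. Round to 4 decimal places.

Var(C) = 2² + 1 + 1 + 1 + 2·[2·0.40 + 2·0.24 + 2·0.31 + 0.29 + 0.25 + 0.77] = 7 + 6.42 = 13.42.
With uncorrelated errors the cross-covariances are all true-score covariance, so they carry over unchanged; only the diagonal terms shrink to ρᵢσᵢ².
True-score variance = [2²·0.72 + 0.81 + 0.74 + 0.90] + 6.42 = 5.33 + 6.42 = 11.75.
Reliability = 11.75 / 13.42 = 0.8756.

0.8756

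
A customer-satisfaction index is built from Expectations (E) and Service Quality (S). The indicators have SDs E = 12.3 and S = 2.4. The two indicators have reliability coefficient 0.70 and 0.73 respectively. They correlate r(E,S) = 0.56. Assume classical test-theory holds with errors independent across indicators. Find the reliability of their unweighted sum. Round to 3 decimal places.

Var(E+S) = 12.3² + 2.4² + 2·[12.3·2.4·0.56] = 157.05 + 33.0624 = 190.112.
Under uncorrelated errors the observed covariances equal the true-score covariances, so only the own-variance terms attenuate.
True-score variance = [12.3²·0.70 + 2.4²·0.73] + 33.0624 = 110.108 + 33.0624 = 143.17.
Reliability = 143.17 / 190.112 = 0.753.

0.753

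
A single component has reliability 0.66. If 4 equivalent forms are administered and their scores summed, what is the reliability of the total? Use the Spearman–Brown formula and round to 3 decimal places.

0.886

ρ_k = kρ / (1 + (k−1)ρ) = 4·0.66 / (1 + 3·0.66) = 2.640 / 2.980 = 0.886.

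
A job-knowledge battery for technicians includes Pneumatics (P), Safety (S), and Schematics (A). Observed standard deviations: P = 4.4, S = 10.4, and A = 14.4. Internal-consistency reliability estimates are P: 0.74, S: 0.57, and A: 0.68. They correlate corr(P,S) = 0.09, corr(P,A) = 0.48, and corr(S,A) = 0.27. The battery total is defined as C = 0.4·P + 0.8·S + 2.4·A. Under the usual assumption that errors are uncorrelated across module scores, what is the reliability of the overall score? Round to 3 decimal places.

Var(C) = 0.4²·4.4² + 0.8²·10.4² + 2.4²·14.4² + 2·[0.32·4.4·10.4·0.09 + 0.96·4.4·14.4·0.48 + 1.92·10.4·14.4·0.27] = 1266.71 + 216.3 = 1483.01.
Because errors are independent across components, Cov(Tᵢ,Tⱼ) = Cov(Xᵢ,Xⱼ); the off-diagonal part of the true-score variance is the same as above.
True-score variance = [0.4²·4.4²·0.74 + 0.8²·10.4²·0.57 + 2.4²·14.4²·0.68] + 216.3 = 853.937 + 216.3 = 1070.24.
Reliability = 1070.24 / 1483.01 = 0.722.

0.722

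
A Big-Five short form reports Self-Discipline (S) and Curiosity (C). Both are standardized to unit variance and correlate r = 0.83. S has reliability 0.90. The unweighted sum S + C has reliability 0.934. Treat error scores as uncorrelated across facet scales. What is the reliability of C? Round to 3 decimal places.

0.858

Var(S+C) = 2 + 2·0.83 = 3.660.
True-score variance = ρ_S + ρ_C + 2·0.83, so 0.934 = (0.90 + ρ_C + 1.66) / 3.660.
ρ_C = 0.934·3.660 − 0.90 − 1.66 = 0.858.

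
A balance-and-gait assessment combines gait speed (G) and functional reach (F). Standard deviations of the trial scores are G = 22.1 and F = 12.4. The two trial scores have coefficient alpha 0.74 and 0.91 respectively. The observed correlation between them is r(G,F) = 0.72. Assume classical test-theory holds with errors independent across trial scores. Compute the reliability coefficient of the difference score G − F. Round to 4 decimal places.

0.4311

Var(G−F) = 22.1² + 12.4² − 2·22.1·12.4·0.72 = 642.17 − 394.618 = 247.552.
With uncorrelated errors the cross-covariances are all true-score covariance, so they carry over unchanged; only the diagonal terms shrink to ρᵢσᵢ².
True-score variance = [22.1²·0.74 + 12.4²·0.91] − 394.618 = 501.345 − 394.618 = 106.727.
Reliability = 106.727 / 247.552 = 0.4311.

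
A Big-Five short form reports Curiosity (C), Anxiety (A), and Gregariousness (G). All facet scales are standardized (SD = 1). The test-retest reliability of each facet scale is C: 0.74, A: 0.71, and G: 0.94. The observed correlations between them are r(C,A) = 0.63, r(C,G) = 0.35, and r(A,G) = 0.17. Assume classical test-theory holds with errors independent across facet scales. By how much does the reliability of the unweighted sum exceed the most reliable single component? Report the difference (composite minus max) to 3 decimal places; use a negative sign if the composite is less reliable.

-0.055

Var(sum) = 3 + 2.3 = 5.3; true-score variance = 2.39 + 2.3 = 4.69; composite reliability = 0.8849.
Max component reliability = 0.9400.
Difference = 0.8849 − 0.9400 = -0.055.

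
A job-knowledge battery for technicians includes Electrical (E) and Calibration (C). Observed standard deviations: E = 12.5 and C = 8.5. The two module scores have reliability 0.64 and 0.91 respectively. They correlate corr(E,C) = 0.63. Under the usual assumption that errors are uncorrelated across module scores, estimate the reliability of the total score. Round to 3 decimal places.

Var(E+C) = 12.5² + 8.5² + 2·[12.5·8.5·0.63] = 228.5 + 133.875 = 362.375.
With uncorrelated errors the cross-covariances are all true-score covariance, so they carry over unchanged; only the diagonal terms shrink to ρᵢσᵢ².
True-score variance = [12.5²·0.64 + 8.5²·0.91] + 133.875 = 165.748 + 133.875 = 299.623.
Reliability = 299.623 / 362.375 = 0.827.

0.827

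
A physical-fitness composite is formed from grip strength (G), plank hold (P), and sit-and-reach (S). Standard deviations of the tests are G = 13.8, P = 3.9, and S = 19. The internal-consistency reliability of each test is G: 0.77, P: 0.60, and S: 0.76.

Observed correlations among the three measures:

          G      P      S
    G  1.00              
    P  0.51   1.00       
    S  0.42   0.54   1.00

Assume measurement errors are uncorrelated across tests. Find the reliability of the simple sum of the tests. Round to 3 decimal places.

Var(G+P+S) = 13.8² + 3.9² + 19² + 2·[13.8·3.9·0.51 + 13.8·19·0.42 + 3.9·19·0.54] = 566.65 + 355.172 = 921.822.
Under uncorrelated errors the observed covariances equal the true-score covariances, so only the own-variance terms attenuate.
True-score variance = [13.8²·0.77 + 3.9²·0.60 + 19²·0.76] + 355.172 = 430.125 + 355.172 = 785.297.
Reliability = 785.297 / 921.822 = 0.852.

0.852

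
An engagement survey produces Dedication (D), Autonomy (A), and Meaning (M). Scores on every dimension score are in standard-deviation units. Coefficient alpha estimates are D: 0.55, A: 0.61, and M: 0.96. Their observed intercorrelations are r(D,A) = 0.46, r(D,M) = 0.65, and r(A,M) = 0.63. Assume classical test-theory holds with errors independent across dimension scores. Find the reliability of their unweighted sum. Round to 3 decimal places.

Var(D+A+M) = 3 + 2·[0.46 + 0.65 + 0.63] = 3 + 3.48 = 6.48.
With uncorrelated errors the cross-covariances are all true-score covariance, so they carry over unchanged; only the diagonal terms shrink to ρᵢσᵢ².
True-score variance = [0.55 + 0.61 + 0.96] + 3.48 = 2.12 + 3.48 = 5.6.
Reliability = 5.6 / 6.48 = 0.864.

0.864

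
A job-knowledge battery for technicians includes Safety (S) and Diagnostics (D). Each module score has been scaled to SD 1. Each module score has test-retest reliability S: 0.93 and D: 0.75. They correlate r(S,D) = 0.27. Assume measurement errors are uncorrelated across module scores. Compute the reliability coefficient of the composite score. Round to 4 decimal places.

0.8740

Var(S+D) = 2 + 2·[0.27] = 2 + 0.54 = 2.54.
Because errors are independent across components, Cov(Tᵢ,Tⱼ) = Cov(Xᵢ,Xⱼ); the off-diagonal part of the true-score variance is the same as above.
True-score variance = [0.93 + 0.75] + 0.54 = 1.68 + 0.54 = 2.22.
Reliability = 2.22 / 2.54 = 0.8740.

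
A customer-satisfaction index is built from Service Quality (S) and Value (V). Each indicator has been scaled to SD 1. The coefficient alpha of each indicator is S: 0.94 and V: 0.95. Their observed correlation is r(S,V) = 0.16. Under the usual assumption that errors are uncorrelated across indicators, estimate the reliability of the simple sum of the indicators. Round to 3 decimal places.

0.953

Var(S+V) = 2 + 2·[0.16] = 2 + 0.32 = 2.32.
Because errors are independent across components, Cov(Tᵢ,Tⱼ) = Cov(Xᵢ,Xⱼ); the off-diagonal part of the true-score variance is the same as above.
True-score variance = [0.94 + 0.95] + 0.32 = 1.89 + 0.32 = 2.21.
Reliability = 2.21 / 2.32 = 0.953.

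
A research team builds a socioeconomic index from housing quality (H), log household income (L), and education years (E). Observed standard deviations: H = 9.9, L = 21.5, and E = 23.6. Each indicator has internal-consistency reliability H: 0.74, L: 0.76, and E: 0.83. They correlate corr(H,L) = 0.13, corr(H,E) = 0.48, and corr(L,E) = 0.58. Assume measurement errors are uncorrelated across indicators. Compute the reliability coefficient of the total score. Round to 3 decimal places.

0.884

Var(H+L+E) = 9.9² + 21.5² + 23.6² + 2·[9.9·21.5·0.13 + 9.9·23.6·0.48 + 21.5·23.6·0.58] = 1117.22 + 868.219 = 1985.44.
Under uncorrelated errors the observed covariances equal the true-score covariances, so only the own-variance terms attenuate.
True-score variance = [9.9²·0.74 + 21.5²·0.76 + 23.6²·0.83] + 868.219 = 886.114 + 868.219 = 1754.33.
Reliability = 1754.33 / 1985.44 = 0.884.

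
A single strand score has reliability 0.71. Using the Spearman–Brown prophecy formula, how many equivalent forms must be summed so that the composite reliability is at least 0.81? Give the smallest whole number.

2

k ≥ ρ*(1−ρ₁)/(ρ₁(1−ρ*)) = 0.81·0.29 / (0.71·0.19) = 1.741.
Smallest integer k = 2.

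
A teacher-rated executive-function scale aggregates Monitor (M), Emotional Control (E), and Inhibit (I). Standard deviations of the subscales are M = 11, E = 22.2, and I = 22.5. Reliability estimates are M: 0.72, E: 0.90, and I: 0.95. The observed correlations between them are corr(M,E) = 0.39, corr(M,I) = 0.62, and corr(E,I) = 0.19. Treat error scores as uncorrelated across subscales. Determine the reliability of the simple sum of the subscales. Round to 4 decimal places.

Var(M+E+I) = 11² + 22.2² + 22.5² + 2·[11·22.2·0.39 + 11·22.5·0.62 + 22.2·22.5·0.19] = 1120.09 + 687.186 = 1807.28.
Under uncorrelated errors the observed covariances equal the true-score covariances, so only the own-variance terms attenuate.
True-score variance = [11²·0.72 + 22.2²·0.90 + 22.5²·0.95] + 687.186 = 1011.61 + 687.186 = 1698.8.
Reliability = 1698.8 / 1807.28 = 0.9400.

0.9400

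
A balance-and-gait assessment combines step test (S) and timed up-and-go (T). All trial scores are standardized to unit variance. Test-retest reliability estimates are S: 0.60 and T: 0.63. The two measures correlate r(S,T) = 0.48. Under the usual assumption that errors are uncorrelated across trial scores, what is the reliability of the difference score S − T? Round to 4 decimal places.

Var(S−T) = 1 + 1 − 2·0.48 = 2 − 0.96 = 1.04.
Under uncorrelated errors the observed covariances equal the true-score covariances, so only the own-variance terms attenuate.
True-score variance = [0.60 + 0.63] − 0.96 = 1.23 − 0.96 = 0.27.
Reliability = 0.27 / 1.04 = 0.2596.

0.2596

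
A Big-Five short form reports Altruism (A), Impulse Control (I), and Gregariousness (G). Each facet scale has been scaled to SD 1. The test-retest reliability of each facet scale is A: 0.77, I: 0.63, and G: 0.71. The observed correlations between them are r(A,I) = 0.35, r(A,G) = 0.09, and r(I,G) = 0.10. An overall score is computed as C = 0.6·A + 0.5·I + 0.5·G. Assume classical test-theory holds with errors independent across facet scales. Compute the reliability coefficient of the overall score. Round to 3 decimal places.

Var(C) = 0.6² + 0.5² + 0.5² + 2·[0.3·0.35 + 0.3·0.09 + 0.25·0.10] = 0.86 + 0.314 = 1.174.
Under uncorrelated errors the observed covariances equal the true-score covariances, so only the own-variance terms attenuate.
True-score variance = [0.6²·0.77 + 0.5²·0.63 + 0.5²·0.71] + 0.314 = 0.6122 + 0.314 = 0.9262.
Reliability = 0.9262 / 1.174 = 0.789.

0.789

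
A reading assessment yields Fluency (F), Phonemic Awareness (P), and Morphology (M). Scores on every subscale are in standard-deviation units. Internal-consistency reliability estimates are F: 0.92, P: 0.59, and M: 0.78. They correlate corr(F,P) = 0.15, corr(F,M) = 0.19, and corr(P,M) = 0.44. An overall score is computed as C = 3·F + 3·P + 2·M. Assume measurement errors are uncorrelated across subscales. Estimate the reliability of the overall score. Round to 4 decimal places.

Var(C) = 3² + 3² + 2² + 2·[9·0.15 + 6·0.19 + 6·0.44] = 22 + 10.26 = 32.26.
Because errors are independent across components, Cov(Tᵢ,Tⱼ) = Cov(Xᵢ,Xⱼ); the off-diagonal part of the true-score variance is the same as above.
True-score variance = [3²·0.92 + 3²·0.59 + 2²·0.78] + 10.26 = 16.71 + 10.26 = 26.97.
Reliability = 26.97 / 32.26 = 0.8360.

0.8360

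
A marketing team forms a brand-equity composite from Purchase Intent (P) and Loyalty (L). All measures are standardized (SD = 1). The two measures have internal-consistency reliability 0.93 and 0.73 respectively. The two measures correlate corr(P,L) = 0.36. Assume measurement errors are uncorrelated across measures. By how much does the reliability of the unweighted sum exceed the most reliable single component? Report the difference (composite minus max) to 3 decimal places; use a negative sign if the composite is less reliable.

Var(sum) = 2 + 0.72 = 2.72; true-score variance = 1.66 + 0.72 = 2.38; composite reliability = 0.8750.
Max component reliability = 0.9300.
Difference = 0.8750 − 0.9300 = -0.055.

-0.055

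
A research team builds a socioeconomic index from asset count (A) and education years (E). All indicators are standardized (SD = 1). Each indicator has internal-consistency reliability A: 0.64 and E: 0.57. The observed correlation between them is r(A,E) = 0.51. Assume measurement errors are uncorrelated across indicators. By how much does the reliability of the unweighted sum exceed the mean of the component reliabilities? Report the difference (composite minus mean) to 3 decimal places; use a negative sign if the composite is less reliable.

Var(sum) = 2 + 1.02 = 3.02; true-score variance = 1.21 + 1.02 = 2.23; composite reliability = 0.7384.
Mean component reliability = 0.6050.
Difference = 0.7384 − 0.6050 = 0.133.

0.133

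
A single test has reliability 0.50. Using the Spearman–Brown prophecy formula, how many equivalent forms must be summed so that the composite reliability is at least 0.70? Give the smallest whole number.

k ≥ ρ*(1−ρ₁)/(ρ₁(1−ρ*)) = 0.70·0.50 / (0.50·0.30) = 2.333.
Smallest integer k = 3.

3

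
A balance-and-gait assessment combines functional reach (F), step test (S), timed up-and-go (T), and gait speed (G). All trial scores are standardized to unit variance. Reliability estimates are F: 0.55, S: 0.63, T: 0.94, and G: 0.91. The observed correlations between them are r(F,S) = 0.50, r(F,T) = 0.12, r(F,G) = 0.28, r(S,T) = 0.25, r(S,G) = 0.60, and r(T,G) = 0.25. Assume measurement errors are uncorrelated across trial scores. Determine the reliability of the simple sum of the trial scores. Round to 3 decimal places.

0.879

Var(F+S+T+G) = 4 + 2·[0.50 + 0.12 + 0.28 + 0.25 + 0.60 + 0.25] = 4 + 4 = 8.
With uncorrelated errors the cross-covariances are all true-score covariance, so they carry over unchanged; only the diagonal terms shrink to ρᵢσᵢ².
True-score variance = [0.55 + 0.63 + 0.94 + 0.91] + 4 = 3.03 + 4 = 7.03.
Reliability = 7.03 / 8 = 0.879.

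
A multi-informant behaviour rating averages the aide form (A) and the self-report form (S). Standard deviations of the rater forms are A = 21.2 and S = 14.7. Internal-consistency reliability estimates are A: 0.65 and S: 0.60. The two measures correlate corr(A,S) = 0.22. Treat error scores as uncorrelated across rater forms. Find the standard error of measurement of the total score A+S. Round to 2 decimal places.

15.61

Var(total) = 665.53 + 137.122 = 802.652.
True-score variance = 421.79 + 137.122 = 558.912, so reliability = 0.6963.
Error variance = 802.652 − 558.912 = 243.74; SEM = √243.74 = 15.61.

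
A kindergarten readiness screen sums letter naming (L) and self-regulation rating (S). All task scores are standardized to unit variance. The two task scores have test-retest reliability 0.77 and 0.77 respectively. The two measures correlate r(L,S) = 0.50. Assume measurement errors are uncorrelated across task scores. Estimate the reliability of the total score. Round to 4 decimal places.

Var(L+S) = 2 + 2·[0.50] = 2 + 1 = 3.
Because errors are independent across components, Cov(Tᵢ,Tⱼ) = Cov(Xᵢ,Xⱼ); the off-diagonal part of the true-score variance is the same as above.
True-score variance = [0.77 + 0.77] + 1 = 1.54 + 1 = 2.54.
Reliability = 2.54 / 3 = 0.8467.

0.8467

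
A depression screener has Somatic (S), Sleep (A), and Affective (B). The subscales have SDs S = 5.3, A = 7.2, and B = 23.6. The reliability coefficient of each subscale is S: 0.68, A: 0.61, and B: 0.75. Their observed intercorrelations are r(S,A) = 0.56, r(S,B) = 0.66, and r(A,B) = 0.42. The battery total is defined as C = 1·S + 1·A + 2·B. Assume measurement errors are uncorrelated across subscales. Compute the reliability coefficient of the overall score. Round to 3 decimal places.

0.802

Var(C) = 5.3² + 7.2² + 2²·23.6² + 2·[5.3·7.2·0.56 + 2·5.3·23.6·0.66 + 2·7.2·23.6·0.42] = 2307.77 + 658.416 = 2966.19.
Because errors are independent across components, Cov(Tᵢ,Tⱼ) = Cov(Xᵢ,Xⱼ); the off-diagonal part of the true-score variance is the same as above.
True-score variance = [5.3²·0.68 + 7.2²·0.61 + 2²·23.6²·0.75] + 658.416 = 1721.6 + 658.416 = 2380.02.
Reliability = 2380.02 / 2966.19 = 0.802.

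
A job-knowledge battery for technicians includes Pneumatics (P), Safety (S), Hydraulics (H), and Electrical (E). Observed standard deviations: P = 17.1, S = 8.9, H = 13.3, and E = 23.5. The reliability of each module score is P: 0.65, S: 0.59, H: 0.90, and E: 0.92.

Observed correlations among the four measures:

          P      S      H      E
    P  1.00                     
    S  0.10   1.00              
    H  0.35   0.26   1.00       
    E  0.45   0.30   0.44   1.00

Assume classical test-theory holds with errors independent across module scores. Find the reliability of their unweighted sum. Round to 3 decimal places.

0.907

Var(P+S+H+E) = 17.1² + 8.9² + 13.3² + 23.5² + 2·[17.1·8.9·0.10 + 17.1·13.3·0.35 + 17.1·23.5·0.45 + 8.9·13.3·0.26 + 8.9·23.5·0.30 + 13.3·23.5·0.44] = 1100.76 + 1013.39 = 2114.15.
With uncorrelated errors the cross-covariances are all true-score covariance, so they carry over unchanged; only the diagonal terms shrink to ρᵢσᵢ².
True-score variance = [17.1²·0.65 + 8.9²·0.59 + 13.3²·0.90 + 23.5²·0.92] + 1013.39 = 904.071 + 1013.39 = 1917.46.
Reliability = 1917.46 / 2114.15 = 0.907.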